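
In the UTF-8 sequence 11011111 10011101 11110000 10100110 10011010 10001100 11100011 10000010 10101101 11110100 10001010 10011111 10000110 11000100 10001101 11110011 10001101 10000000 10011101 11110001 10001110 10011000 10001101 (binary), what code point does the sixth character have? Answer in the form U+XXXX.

U+CD01D

Offset 0: leading byte 0xDF = 11011111 → 2-byte char #1 = DF 9D.
Offset 2: leading byte 0xF0 = 11110000 → 4-byte char #2 = F0 A6 9A 8C.
Offset 6: leading byte 0xE3 = 11100011 → 3-byte char #3 = E3 82 AD.
Offset 9: leading byte 0xF4 = 11110100 → 4-byte char #4 = F4 8A 9F 86.
Offset 13: leading byte 0xC4 = 11000100 → 2-byte char #5 = C4 8D.
Offset 15: leading byte 0xF3 = 11110011 → 4-byte char #6 = F3 8D 80 9D.
Leading byte 0xF3 = 11110011 matches 11110xxx → 4-byte sequence.
Byte 1: 0xF3 = 11110011, payload 011 (3 bits).
Byte 2: 0x8D = 10001101 (10xxxxxx ✓), payload 001101.
Byte 3: 0x80 = 10000000 (10xxxxxx ✓), payload 000000.
Byte 4: 0x9D = 10011101 (10xxxxxx ✓), payload 011101.
Concatenate: 011001101000000011101 = 0xCD01D (21 bits → U+CD01D).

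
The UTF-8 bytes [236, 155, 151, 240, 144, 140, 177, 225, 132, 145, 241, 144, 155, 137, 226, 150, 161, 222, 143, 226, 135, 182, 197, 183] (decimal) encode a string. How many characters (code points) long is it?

Byte at offset 0: 0xEC = 11101100 → 3-byte char (#1). Advance 3.
Byte at offset 3: 0xF0 = 11110000 → 4-byte char (#2). Advance 4.
Byte at offset 7: 0xE1 = 11100001 → 3-byte char (#3). Advance 3.
Byte at offset 10: 0xF1 = 11110001 → 4-byte char (#4). Advance 4.
Byte at offset 14: 0xE2 = 11100010 → 3-byte char (#5). Advance 3.
Byte at offset 17: 0xDE = 11011110 → 2-byte char (#6). Advance 2.
Byte at offset 19: 0xE2 = 11100010 → 3-byte char (#7). Advance 3.
Byte at offset 22: 0xC5 = 11000101 → 2-byte char (#8). Advance 2.
Reached end at offset 24 after 8 code points.

8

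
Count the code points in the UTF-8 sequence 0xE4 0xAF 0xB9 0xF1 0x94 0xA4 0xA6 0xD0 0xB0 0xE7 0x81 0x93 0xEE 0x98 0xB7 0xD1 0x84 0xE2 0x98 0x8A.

Byte at offset 0: 0xE4 = 11100100 → 3-byte char (#1). Advance 3.
Byte at offset 3: 0xF1 = 11110001 → 4-byte char (#2). Advance 4.
Byte at offset 7: 0xD0 = 11010000 → 2-byte char (#3). Advance 2.
Byte at offset 9: 0xE7 = 11100111 → 3-byte char (#4). Advance 3.
Byte at offset 12: 0xEE = 11101110 → 3-byte char (#5). Advance 3.
Byte at offset 15: 0xD1 = 11010001 → 2-byte char (#6). Advance 2.
Byte at offset 17: 0xE2 = 11100010 → 3-byte char (#7). Advance 3.
Reached end at offset 20 after 7 code points.

7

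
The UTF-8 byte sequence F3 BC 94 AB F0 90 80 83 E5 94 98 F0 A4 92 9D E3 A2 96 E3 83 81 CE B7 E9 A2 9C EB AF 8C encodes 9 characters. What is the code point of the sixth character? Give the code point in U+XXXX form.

Offset 0: leading byte 0xF3 = 11110011 → 4-byte char #1 = F3 BC 94 AB.
Offset 4: leading byte 0xF0 = 11110000 → 4-byte char #2 = F0 90 80 83.
Offset 8: leading byte 0xE5 = 11100101 → 3-byte char #3 = E5 94 98.
Offset 11: leading byte 0xF0 = 11110000 → 4-byte char #4 = F0 A4 92 9D.
Offset 15: leading byte 0xE3 = 11100011 → 3-byte char #5 = E3 A2 96.
Offset 18: leading byte 0xE3 = 11100011 → 3-byte char #6 = E3 83 81.
Leading byte 0xE3 = 11100011 matches 1110xxxx → 3-byte sequence.
Byte 1: 0xE3 = 11100011, payload 0011 (4 bits).
Byte 2: 0x83 = 10000011 (10xxxxxx ✓), payload 000011.
Byte 3: 0x81 = 10000001 (10xxxxxx ✓), payload 000001.
Concatenate: 0011000011000001 = 0x30C1 (16 bits → U+30C1).

U+30C1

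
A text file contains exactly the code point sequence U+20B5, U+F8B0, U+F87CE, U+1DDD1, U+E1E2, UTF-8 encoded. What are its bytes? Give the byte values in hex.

E2 82 B5 EF A2 B0 F3 B8 9F 8E F0 9D B7 91 EE 87 A2

U+20B5: 3-byte form → E2 82 B5.
U+F8B0: 3-byte form → EF A2 B0.
U+F87CE: 4-byte form → F3 B8 9F 8E.
U+1DDD1: 4-byte form → F0 9D B7 91.
U+E1E2: 3-byte form → EE 87 A2.
Concatenated (17 bytes): E2 82 B5 EF A2 B0 F3 B8 9F 8E F0 9D B7 91 EE 87 A2.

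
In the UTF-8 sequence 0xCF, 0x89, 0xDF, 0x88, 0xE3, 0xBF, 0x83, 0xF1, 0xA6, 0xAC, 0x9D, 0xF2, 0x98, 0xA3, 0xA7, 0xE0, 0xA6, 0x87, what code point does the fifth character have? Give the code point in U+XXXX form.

Offset 0: leading byte 0xCF = 11001111 → 2-byte char #1 = CF 89.
Offset 2: leading byte 0xDF = 11011111 → 2-byte char #2 = DF 88.
Offset 4: leading byte 0xE3 = 11100011 → 3-byte char #3 = E3 BF 83.
Offset 7: leading byte 0xF1 = 11110001 → 4-byte char #4 = F1 A6 AC 9D.
Offset 11: leading byte 0xF2 = 11110010 → 4-byte char #5 = F2 98 A3 A7.
Leading byte 0xF2 = 11110010 matches 11110xxx → 4-byte sequence.
Byte 1: 0xF2 = 11110010, payload 010 (3 bits).
Byte 2: 0x98 = 10011000 (10xxxxxx ✓), payload 011000.
Byte 3: 0xA3 = 10100011 (10xxxxxx ✓), payload 100011.
Byte 4: 0xA7 = 10100111 (10xxxxxx ✓), payload 100111.
Concatenate: 010011000100011100111 = 0x988E7 (21 bits → U+988E7).

U+988E7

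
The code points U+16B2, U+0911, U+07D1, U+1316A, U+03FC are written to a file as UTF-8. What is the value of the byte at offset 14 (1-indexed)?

1-indexed offset 14 is 0-indexed offset 13.
U+16B2 → 3-byte form E1 9A B2 at offsets 0–2.
U+0911 → 3-byte form E0 A4 91 at offsets 3–5.
U+07D1 → 2-byte form DF 91 at offsets 6–7.
U+1316A → 4-byte form F0 93 85 AA at offsets 8–11.
U+03FC → 2-byte form CF BC at offsets 12–13.
Offset 13 falls in char 5's range; it's byte 2 of CF BC = 0xBC.

0xBC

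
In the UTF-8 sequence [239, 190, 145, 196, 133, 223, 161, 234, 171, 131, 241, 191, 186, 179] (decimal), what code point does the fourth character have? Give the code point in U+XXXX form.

Offset 0: leading byte 0xEF = 11101111 → 3-byte char #1 = EF BE 91.
Offset 3: leading byte 0xC4 = 11000100 → 2-byte char #2 = C4 85.
Offset 5: leading byte 0xDF = 11011111 → 2-byte char #3 = DF A1.
Offset 7: leading byte 0xEA = 11101010 → 3-byte char #4 = EA AB 83.
Leading byte 0xEA = 11101010 matches 1110xxxx → 3-byte sequence.
Byte 1: 0xEA = 11101010, payload 1010 (4 bits).
Byte 2: 0xAB = 10101011 (10xxxxxx ✓), payload 101011.
Byte 3: 0x83 = 10000011 (10xxxxxx ✓), payload 000011.
Concatenate: 1010101011000011 = 0xAAC3 (16 bits → U+AAC3).

U+AAC3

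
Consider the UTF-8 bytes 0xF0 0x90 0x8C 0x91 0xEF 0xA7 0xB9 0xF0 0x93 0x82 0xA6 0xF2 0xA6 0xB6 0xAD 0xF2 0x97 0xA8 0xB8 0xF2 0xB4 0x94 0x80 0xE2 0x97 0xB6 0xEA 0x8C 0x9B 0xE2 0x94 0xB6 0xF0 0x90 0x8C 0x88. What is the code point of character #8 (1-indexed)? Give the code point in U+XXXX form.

Offset 0: leading byte 0xF0 = 11110000 → 4-byte char #1 = F0 90 8C 91.
Offset 4: leading byte 0xEF = 11101111 → 3-byte char #2 = EF A7 B9.
Offset 7: leading byte 0xF0 = 11110000 → 4-byte char #3 = F0 93 82 A6.
Offset 11: leading byte 0xF2 = 11110010 → 4-byte char #4 = F2 A6 B6 AD.
Offset 15: leading byte 0xF2 = 11110010 → 4-byte char #5 = F2 97 A8 B8.
Offset 19: leading byte 0xF2 = 11110010 → 4-byte char #6 = F2 B4 94 80.
Offset 23: leading byte 0xE2 = 11100010 → 3-byte char #7 = E2 97 B6.
Offset 26: leading byte 0xEA = 11101010 → 3-byte char #8 = EA 8C 9B.
Leading byte 0xEA = 11101010 matches 1110xxxx → 3-byte sequence.
Byte 1: 0xEA = 11101010, payload 1010 (4 bits).
Byte 2: 0x8C = 10001100 (10xxxxxx ✓), payload 001100.
Byte 3: 0x9B = 10011011 (10xxxxxx ✓), payload 011011.
Concatenate: 1010001100011011 = 0xA31B (16 bits → U+A31B).

U+A31B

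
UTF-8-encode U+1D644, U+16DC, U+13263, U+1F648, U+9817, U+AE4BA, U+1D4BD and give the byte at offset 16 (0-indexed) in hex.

U+1D644 → 4-byte form F0 9D 99 84 at offsets 0–3.
U+16DC → 3-byte form E1 9B 9C at offsets 4–6.
U+13263 → 4-byte form F0 93 89 A3 at offsets 7–10.
U+1F648 → 4-byte form F0 9F 99 88 at offsets 11–14.
U+9817 → 3-byte form E9 A0 97 at offsets 15–17.
Offset 16 falls in char 5's range; it's byte 2 of E9 A0 97 = 0xA0.

0xA0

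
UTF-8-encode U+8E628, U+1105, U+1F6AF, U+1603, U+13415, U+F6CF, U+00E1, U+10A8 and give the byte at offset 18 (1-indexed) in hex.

1-indexed offset 18 is 0-indexed offset 17.
U+8E628 → 4-byte form F2 8E 98 A8 at offsets 0–3.
U+1105 → 3-byte form E1 84 85 at offsets 4–6.
U+1F6AF → 4-byte form F0 9F 9A AF at offsets 7–10.
U+1603 → 3-byte form E1 98 83 at offsets 11–13.
U+13415 → 4-byte form F0 93 90 95 at offsets 14–17.
Offset 17 falls in char 5's range; it's byte 4 of F0 93 90 95 = 0x95.

0x95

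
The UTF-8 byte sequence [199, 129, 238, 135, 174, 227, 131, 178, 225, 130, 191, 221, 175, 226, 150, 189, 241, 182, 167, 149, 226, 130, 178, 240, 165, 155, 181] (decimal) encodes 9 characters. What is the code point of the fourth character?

Offset 0: leading byte 0xC7 = 11000111 → 2-byte char #1 = C7 81.
Offset 2: leading byte 0xEE = 11101110 → 3-byte char #2 = EE 87 AE.
Offset 5: leading byte 0xE3 = 11100011 → 3-byte char #3 = E3 83 B2.
Offset 8: leading byte 0xE1 = 11100001 → 3-byte char #4 = E1 82 BF.
Leading byte 0xE1 = 11100001 matches 1110xxxx → 3-byte sequence.
Byte 1: 0xE1 = 11100001, payload 0001 (4 bits).
Byte 2: 0x82 = 10000010 (10xxxxxx ✓), payload 000010.
Byte 3: 0xBF = 10111111 (10xxxxxx ✓), payload 111111.
Concatenate: 0001000010111111 = 0x10BF (16 bits → U+10BF).

U+10BF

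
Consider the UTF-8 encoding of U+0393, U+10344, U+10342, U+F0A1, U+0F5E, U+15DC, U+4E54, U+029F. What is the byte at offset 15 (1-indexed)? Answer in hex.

1-indexed offset 15 is 0-indexed offset 14.
U+0393 → 2-byte form CE 93 at offsets 0–1.
U+10344 → 4-byte form F0 90 8D 84 at offsets 2–5.
U+10342 → 4-byte form F0 90 8D 82 at offsets 6–9.
U+F0A1 → 3-byte form EF 82 A1 at offsets 10–12.
U+0F5E → 3-byte form E0 BD 9E at offsets 13–15.
Offset 14 falls in char 5's range; it's byte 2 of E0 BD 9E = 0xBD.

0xBD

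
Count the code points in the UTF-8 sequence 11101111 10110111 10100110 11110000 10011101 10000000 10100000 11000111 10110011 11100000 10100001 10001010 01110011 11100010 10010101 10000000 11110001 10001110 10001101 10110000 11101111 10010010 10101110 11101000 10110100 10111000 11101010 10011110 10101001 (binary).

Byte at offset 0: 0xEF = 11101111 → 3-byte char (#1). Advance 3.
Byte at offset 3: 0xF0 = 11110000 → 4-byte char (#2). Advance 4.
Byte at offset 7: 0xC7 = 11000111 → 2-byte char (#3). Advance 2.
Byte at offset 9: 0xE0 = 11100000 → 3-byte char (#4). Advance 3.
Byte at offset 12: 0x73 = 01110011 → 1-byte char (#5). Advance 1.
Byte at offset 13: 0xE2 = 11100010 → 3-byte char (#6). Advance 3.
Byte at offset 16: 0xF1 = 11110001 → 4-byte char (#7). Advance 4.
Byte at offset 20: 0xEF = 11101111 → 3-byte char (#8). Advance 3.
Byte at offset 23: 0xE8 = 11101000 → 3-byte char (#9). Advance 3.
Byte at offset 26: 0xEA = 11101010 → 3-byte char (#10). Advance 3.
Reached end at offset 29 after 10 code points.

10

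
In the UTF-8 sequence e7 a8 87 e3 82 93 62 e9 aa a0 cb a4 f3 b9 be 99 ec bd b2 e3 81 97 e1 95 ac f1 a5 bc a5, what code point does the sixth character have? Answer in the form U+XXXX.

U+F9F99

Offset 0: leading byte 0xE7 = 11100111 → 3-byte char #1 = E7 A8 87.
Offset 3: leading byte 0xE3 = 11100011 → 3-byte char #2 = E3 82 93.
Offset 6: leading byte 0x62 = 01100010 → 1-byte char #3 = 62.
Offset 7: leading byte 0xE9 = 11101001 → 3-byte char #4 = E9 AA A0.
Offset 10: leading byte 0xCB = 11001011 → 2-byte char #5 = CB A4.
Offset 12: leading byte 0xF3 = 11110011 → 4-byte char #6 = F3 B9 BE 99.
Leading byte 0xF3 = 11110011 matches 11110xxx → 4-byte sequence.
Byte 1: 0xF3 = 11110011, payload 011 (3 bits).
Byte 2: 0xB9 = 10111001 (10xxxxxx ✓), payload 111001.
Byte 3: 0xBE = 10111110 (10xxxxxx ✓), payload 111110.
Byte 4: 0x99 = 10011001 (10xxxxxx ✓), payload 011001.
Concatenate: 011111001111110011001 = 0xF9F99 (21 bits → U+F9F99).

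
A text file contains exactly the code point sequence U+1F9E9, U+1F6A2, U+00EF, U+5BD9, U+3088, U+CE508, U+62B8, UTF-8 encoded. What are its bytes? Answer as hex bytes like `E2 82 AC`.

U+1F9E9: 4-byte form → F0 9F A7 A9.
U+1F6A2: 4-byte form → F0 9F 9A A2.
U+00EF: 2-byte form → C3 AF.
U+5BD9: 3-byte form → E5 AF 99.
U+3088: 3-byte form → E3 82 88.
U+CE508: 4-byte form → F3 8E 94 88.
U+62B8: 3-byte form → E6 8A B8.
Concatenated (23 bytes): F0 9F A7 A9 F0 9F 9A A2 C3 AF E5 AF 99 E3 82 88 F3 8E 94 88 E6 8A B8.

F0 9F A7 A9 F0 9F 9A A2 C3 AF E5 AF 99 E3 82 88 F3 8E 94 88 E6 8A B8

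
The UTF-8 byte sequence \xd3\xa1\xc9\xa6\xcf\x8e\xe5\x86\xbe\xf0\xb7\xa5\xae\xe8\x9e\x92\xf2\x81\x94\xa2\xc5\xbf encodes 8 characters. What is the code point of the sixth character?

Offset 0: leading byte 0xD3 = 11010011 → 2-byte char #1 = D3 A1.
Offset 2: leading byte 0xC9 = 11001001 → 2-byte char #2 = C9 A6.
Offset 4: leading byte 0xCF = 11001111 → 2-byte char #3 = CF 8E.
Offset 6: leading byte 0xE5 = 11100101 → 3-byte char #4 = E5 86 BE.
Offset 9: leading byte 0xF0 = 11110000 → 4-byte char #5 = F0 B7 A5 AE.
Offset 13: leading byte 0xE8 = 11101000 → 3-byte char #6 = E8 9E 92.
Leading byte 0xE8 = 11101000 matches 1110xxxx → 3-byte sequence.
Byte 1: 0xE8 = 11101000, payload 1000 (4 bits).
Byte 2: 0x9E = 10011110 (10xxxxxx ✓), payload 011110.
Byte 3: 0x92 = 10010010 (10xxxxxx ✓), payload 010010.
Concatenate: 1000011110010010 = 0x8792 (16 bits → U+8792).

U+8792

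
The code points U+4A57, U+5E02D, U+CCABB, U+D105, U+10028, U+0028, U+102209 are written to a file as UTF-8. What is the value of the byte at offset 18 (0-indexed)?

0x28

U+4A57 → 3-byte form E4 A9 97 at offsets 0–2.
U+5E02D → 4-byte form F1 9E 80 AD at offsets 3–6.
U+CCABB → 4-byte form F3 8C AA BB at offsets 7–10.
U+D105 → 3-byte form ED 84 85 at offsets 11–13.
U+10028 → 4-byte form F0 90 80 A8 at offsets 14–17.
U+0028 → 1-byte form 28 at offsets 18–18.
Offset 18 falls in char 6's range; it's byte 1 of 28 = 0x28.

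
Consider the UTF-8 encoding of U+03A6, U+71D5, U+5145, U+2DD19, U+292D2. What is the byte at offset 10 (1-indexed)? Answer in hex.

1-indexed offset 10 is 0-indexed offset 9.
U+03A6 → 2-byte form CE A6 at offsets 0–1.
U+71D5 → 3-byte form E7 87 95 at offsets 2–4.
U+5145 → 3-byte form E5 85 85 at offsets 5–7.
U+2DD19 → 4-byte form F0 AD B4 99 at offsets 8–11.
Offset 9 falls in char 4's range; it's byte 2 of F0 AD B4 99 = 0xAD.

0xAD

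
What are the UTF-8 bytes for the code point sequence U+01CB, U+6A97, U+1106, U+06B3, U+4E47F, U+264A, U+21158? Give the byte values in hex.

U+01CB: 2-byte form → C7 8B.
U+6A97: 3-byte form → E6 AA 97.
U+1106: 3-byte form → E1 84 86.
U+06B3: 2-byte form → DA B3.
U+4E47F: 4-byte form → F1 8E 91 BF.
U+264A: 3-byte form → E2 99 8A.
U+21158: 4-byte form → F0 A1 85 98.
Concatenated (21 bytes): C7 8B E6 AA 97 E1 84 86 DA B3 F1 8E 91 BF E2 99 8A F0 A1 85 98.

C7 8B E6 AA 97 E1 84 86 DA B3 F1 8E 91 BF E2 99 8A F0 A1 85 98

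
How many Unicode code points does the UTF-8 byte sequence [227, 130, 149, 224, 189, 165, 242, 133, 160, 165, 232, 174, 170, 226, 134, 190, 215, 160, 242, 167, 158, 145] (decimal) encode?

7

Byte at offset 0: 0xE3 = 11100011 → 3-byte char (#1). Advance 3.
Byte at offset 3: 0xE0 = 11100000 → 3-byte char (#2). Advance 3.
Byte at offset 6: 0xF2 = 11110010 → 4-byte char (#3). Advance 4.
Byte at offset 10: 0xE8 = 11101000 → 3-byte char (#4). Advance 3.
Byte at offset 13: 0xE2 = 11100010 → 3-byte char (#5). Advance 3.
Byte at offset 16: 0xD7 = 11010111 → 2-byte char (#6). Advance 2.
Byte at offset 18: 0xF2 = 11110010 → 4-byte char (#7). Advance 4.
Reached end at offset 22 after 7 code points.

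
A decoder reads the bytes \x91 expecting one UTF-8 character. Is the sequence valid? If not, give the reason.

invalid (continuation byte with no leading byte)

Byte 0x91 = 10010001 has the form 10xxxxxx — a continuation byte — but there is no preceding leading byte.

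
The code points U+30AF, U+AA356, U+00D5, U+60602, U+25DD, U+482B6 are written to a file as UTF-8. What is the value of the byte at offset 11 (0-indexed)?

0x98

U+30AF → 3-byte form E3 82 AF at offsets 0–2.
U+AA356 → 4-byte form F2 AA 8D 96 at offsets 3–6.
U+00D5 → 2-byte form C3 95 at offsets 7–8.
U+60602 → 4-byte form F1 A0 98 82 at offsets 9–12.
Offset 11 falls in char 4's range; it's byte 3 of F1 A0 98 82 = 0x98.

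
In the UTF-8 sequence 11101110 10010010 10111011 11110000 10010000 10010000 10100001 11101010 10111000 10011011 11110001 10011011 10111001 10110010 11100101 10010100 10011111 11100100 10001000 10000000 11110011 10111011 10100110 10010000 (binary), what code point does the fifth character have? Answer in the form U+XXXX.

Offset 0: leading byte 0xEE = 11101110 → 3-byte char #1 = EE 92 BB.
Offset 3: leading byte 0xF0 = 11110000 → 4-byte char #2 = F0 90 90 A1.
Offset 7: leading byte 0xEA = 11101010 → 3-byte char #3 = EA B8 9B.
Offset 10: leading byte 0xF1 = 11110001 → 4-byte char #4 = F1 9B B9 B2.
Offset 14: leading byte 0xE5 = 11100101 → 3-byte char #5 = E5 94 9F.
Leading byte 0xE5 = 11100101 matches 1110xxxx → 3-byte sequence.
Byte 1: 0xE5 = 11100101, payload 0101 (4 bits).
Byte 2: 0x94 = 10010100 (10xxxxxx ✓), payload 010100.
Byte 3: 0x9F = 10011111 (10xxxxxx ✓), payload 011111.
Concatenate: 0101010100011111 = 0x551F (16 bits → U+551F).

U+551F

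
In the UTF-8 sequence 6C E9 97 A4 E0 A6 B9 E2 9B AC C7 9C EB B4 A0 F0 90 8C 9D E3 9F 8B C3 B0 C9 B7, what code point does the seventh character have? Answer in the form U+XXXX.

U+1031D

Offset 0: leading byte 0x6C = 01101100 → 1-byte char #1 = 6C.
Offset 1: leading byte 0xE9 = 11101001 → 3-byte char #2 = E9 97 A4.
Offset 4: leading byte 0xE0 = 11100000 → 3-byte char #3 = E0 A6 B9.
Offset 7: leading byte 0xE2 = 11100010 → 3-byte char #4 = E2 9B AC.
Offset 10: leading byte 0xC7 = 11000111 → 2-byte char #5 = C7 9C.
Offset 12: leading byte 0xEB = 11101011 → 3-byte char #6 = EB B4 A0.
Offset 15: leading byte 0xF0 = 11110000 → 4-byte char #7 = F0 90 8C 9D.
Leading byte 0xF0 = 11110000 matches 11110xxx → 4-byte sequence.
Byte 1: 0xF0 = 11110000, payload 000 (3 bits).
Byte 2: 0x90 = 10010000 (10xxxxxx ✓), payload 010000.
Byte 3: 0x8C = 10001100 (10xxxxxx ✓), payload 001100.
Byte 4: 0x9D = 10011101 (10xxxxxx ✓), payload 011101.
Concatenate: 000010000001100011101 = 0x1031D (21 bits → U+1031D).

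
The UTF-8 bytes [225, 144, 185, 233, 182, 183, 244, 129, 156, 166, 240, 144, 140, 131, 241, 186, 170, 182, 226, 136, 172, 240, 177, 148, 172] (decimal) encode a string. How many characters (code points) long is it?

Byte at offset 0: 0xE1 = 11100001 → 3-byte char (#1). Advance 3.
Byte at offset 3: 0xE9 = 11101001 → 3-byte char (#2). Advance 3.
Byte at offset 6: 0xF4 = 11110100 → 4-byte char (#3). Advance 4.
Byte at offset 10: 0xF0 = 11110000 → 4-byte char (#4). Advance 4.
Byte at offset 14: 0xF1 = 11110001 → 4-byte char (#5). Advance 4.
Byte at offset 18: 0xE2 = 11100010 → 3-byte char (#6). Advance 3.
Byte at offset 21: 0xF0 = 11110000 → 4-byte char (#7). Advance 4.
Reached end at offset 25 after 7 code points.

7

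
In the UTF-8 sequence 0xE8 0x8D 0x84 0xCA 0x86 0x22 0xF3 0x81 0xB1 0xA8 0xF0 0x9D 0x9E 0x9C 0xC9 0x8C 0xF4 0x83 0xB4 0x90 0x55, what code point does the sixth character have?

Offset 0: leading byte 0xE8 = 11101000 → 3-byte char #1 = E8 8D 84.
Offset 3: leading byte 0xCA = 11001010 → 2-byte char #2 = CA 86.
Offset 5: leading byte 0x22 = 00100010 → 1-byte char #3 = 22.
Offset 6: leading byte 0xF3 = 11110011 → 4-byte char #4 = F3 81 B1 A8.
Offset 10: leading byte 0xF0 = 11110000 → 4-byte char #5 = F0 9D 9E 9C.
Offset 14: leading byte 0xC9 = 11001001 → 2-byte char #6 = C9 8C.
Leading byte 0xC9 = 11001001 matches 110xxxxx → 2-byte sequence.
Byte 1: 0xC9 = 11001001, payload 01001 (5 bits).
Byte 2: 0x8C = 10001100 (10xxxxxx ✓), payload 001100.
Concatenate: 01001001100 = 0x24C (11 bits → U+024C).

U+024C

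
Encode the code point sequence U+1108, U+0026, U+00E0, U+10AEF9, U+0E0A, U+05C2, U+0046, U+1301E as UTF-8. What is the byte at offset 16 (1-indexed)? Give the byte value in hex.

0x46

1-indexed offset 16 is 0-indexed offset 15.
U+1108 → 3-byte form E1 84 88 at offsets 0–2.
U+0026 → 1-byte form 26 at offsets 3–3.
U+00E0 → 2-byte form C3 A0 at offsets 4–5.
U+10AEF9 → 4-byte form F4 8A BB B9 at offsets 6–9.
U+0E0A → 3-byte form E0 B8 8A at offsets 10–12.
U+05C2 → 2-byte form D7 82 at offsets 13–14.
U+0046 → 1-byte form 46 at offsets 15–15.
Offset 15 falls in char 7's range; it's byte 1 of 46 = 0x46.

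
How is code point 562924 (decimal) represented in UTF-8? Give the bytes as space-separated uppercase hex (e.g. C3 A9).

U+896EC = 0x896EC = 562924 decimal. In range U+10000–U+10FFFF → 4-byte form: 11110xxx 10xxxxxx 10xxxxxx 10xxxxxx.
Binary (21 bits): 010001001011011101100.
Split 3+6+6+6: 010 | 001001 | 011011 | 101100.
Byte 1: 11110010 = 0xF2.
Byte 2: 10001001 = 0x89.
Byte 3: 10011011 = 0x9B.
Byte 4: 10101100 = 0xAC.

F2 89 9B AC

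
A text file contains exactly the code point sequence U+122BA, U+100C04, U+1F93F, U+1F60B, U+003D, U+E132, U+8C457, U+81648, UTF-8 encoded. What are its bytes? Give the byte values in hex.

F0 92 8A BA F4 80 B0 84 F0 9F A4 BF F0 9F 98 8B 3D EE 84 B2 F2 8C 91 97 F2 81 99 88

U+122BA: 4-byte form → F0 92 8A BA.
U+100C04: 4-byte form → F4 80 B0 84.
U+1F93F: 4-byte form → F0 9F A4 BF.
U+1F60B: 4-byte form → F0 9F 98 8B.
U+003D: 1-byte form → 3D.
U+E132: 3-byte form → EE 84 B2.
U+8C457: 4-byte form → F2 8C 91 97.
U+81648: 4-byte form → F2 81 99 88.
Concatenated (28 bytes): F0 92 8A BA F4 80 B0 84 F0 9F A4 BF F0 9F 98 8B 3D EE 84 B2 F2 8C 91 97 F2 81 99 88.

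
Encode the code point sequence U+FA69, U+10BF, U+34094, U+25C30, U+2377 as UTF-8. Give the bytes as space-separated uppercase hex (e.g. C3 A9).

U+FA69: 3-byte form → EF A9 A9.
U+10BF: 3-byte form → E1 82 BF.
U+34094: 4-byte form → F0 B4 82 94.
U+25C30: 4-byte form → F0 A5 B0 B0.
U+2377: 3-byte form → E2 8D B7.
Concatenated (17 bytes): EF A9 A9 E1 82 BF F0 B4 82 94 F0 A5 B0 B0 E2 8D B7.

EF A9 A9 E1 82 BF F0 B4 82 94 F0 A5 B0 B0 E2 8D B7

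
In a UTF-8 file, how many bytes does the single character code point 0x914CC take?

4

U+914CC = 0x914CC. UTF-8 uses 1 byte below 0x80, 2 below 0x800, 3 below 0x10000, 4 up to 0x10FFFF. 0x914CC is in U+10000–U+10FFFF → 4 bytes.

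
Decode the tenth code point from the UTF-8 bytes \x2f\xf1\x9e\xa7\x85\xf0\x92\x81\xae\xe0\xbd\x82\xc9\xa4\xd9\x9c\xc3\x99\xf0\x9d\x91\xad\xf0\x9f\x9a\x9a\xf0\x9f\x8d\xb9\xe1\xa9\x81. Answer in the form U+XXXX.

Offset 0: leading byte 0x2F = 00101111 → 1-byte char #1 = 2F.
Offset 1: leading byte 0xF1 = 11110001 → 4-byte char #2 = F1 9E A7 85.
Offset 5: leading byte 0xF0 = 11110000 → 4-byte char #3 = F0 92 81 AE.
Offset 9: leading byte 0xE0 = 11100000 → 3-byte char #4 = E0 BD 82.
Offset 12: leading byte 0xC9 = 11001001 → 2-byte char #5 = C9 A4.
Offset 14: leading byte 0xD9 = 11011001 → 2-byte char #6 = D9 9C.
Offset 16: leading byte 0xC3 = 11000011 → 2-byte char #7 = C3 99.
Offset 18: leading byte 0xF0 = 11110000 → 4-byte char #8 = F0 9D 91 AD.
Offset 22: leading byte 0xF0 = 11110000 → 4-byte char #9 = F0 9F 9A 9A.
Offset 26: leading byte 0xF0 = 11110000 → 4-byte char #10 = F0 9F 8D B9.
Leading byte 0xF0 = 11110000 matches 11110xxx → 4-byte sequence.
Byte 1: 0xF0 = 11110000, payload 000 (3 bits).
Byte 2: 0x9F = 10011111 (10xxxxxx ✓), payload 011111.
Byte 3: 0x8D = 10001101 (10xxxxxx ✓), payload 001101.
Byte 4: 0xB9 = 10111001 (10xxxxxx ✓), payload 111001.
Concatenate: 000011111001101111001 = 0x1F379 (21 bits → U+1F379).

U+1F379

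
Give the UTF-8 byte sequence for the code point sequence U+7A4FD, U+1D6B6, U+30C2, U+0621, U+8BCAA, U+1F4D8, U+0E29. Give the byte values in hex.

U+7A4FD: 4-byte form → F1 BA 93 BD.
U+1D6B6: 4-byte form → F0 9D 9A B6.
U+30C2: 3-byte form → E3 83 82.
U+0621: 2-byte form → D8 A1.
U+8BCAA: 4-byte form → F2 8B B2 AA.
U+1F4D8: 4-byte form → F0 9F 93 98.
U+0E29: 3-byte form → E0 B8 A9.
Concatenated (24 bytes): F1 BA 93 BD F0 9D 9A B6 E3 83 82 D8 A1 F2 8B B2 AA F0 9F 93 98 E0 B8 A9.

F1 BA 93 BD F0 9D 9A B6 E3 83 82 D8 A1 F2 8B B2 AA F0 9F 93 98 E0 B8 A9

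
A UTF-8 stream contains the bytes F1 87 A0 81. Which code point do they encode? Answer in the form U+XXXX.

U+47801

Leading byte 0xF1 = 11110001 matches 11110xxx → 4-byte sequence.
Byte 1: 0xF1 = 11110001, payload 001 (3 bits).
Byte 2: 0x87 = 10000111 (10xxxxxx ✓), payload 000111.
Byte 3: 0xA0 = 10100000 (10xxxxxx ✓), payload 100000.
Byte 4: 0x81 = 10000001 (10xxxxxx ✓), payload 000001.
Concatenate: 001000111100000000001 = 0x47801 (21 bits → U+47801).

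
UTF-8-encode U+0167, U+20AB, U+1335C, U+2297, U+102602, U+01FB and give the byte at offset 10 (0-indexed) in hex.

U+0167 → 2-byte form C5 A7 at offsets 0–1.
U+20AB → 3-byte form E2 82 AB at offsets 2–4.
U+1335C → 4-byte form F0 93 8D 9C at offsets 5–8.
U+2297 → 3-byte form E2 8A 97 at offsets 9–11.
Offset 10 falls in char 4's range; it's byte 2 of E2 8A 97 = 0x8A.

0x8A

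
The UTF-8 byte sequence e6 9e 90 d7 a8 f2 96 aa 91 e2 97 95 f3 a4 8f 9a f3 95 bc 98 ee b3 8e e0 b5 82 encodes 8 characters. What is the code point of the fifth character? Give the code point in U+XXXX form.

U+E43DA

Offset 0: leading byte 0xE6 = 11100110 → 3-byte char #1 = E6 9E 90.
Offset 3: leading byte 0xD7 = 11010111 → 2-byte char #2 = D7 A8.
Offset 5: leading byte 0xF2 = 11110010 → 4-byte char #3 = F2 96 AA 91.
Offset 9: leading byte 0xE2 = 11100010 → 3-byte char #4 = E2 97 95.
Offset 12: leading byte 0xF3 = 11110011 → 4-byte char #5 = F3 A4 8F 9A.
Leading byte 0xF3 = 11110011 matches 11110xxx → 4-byte sequence.
Byte 1: 0xF3 = 11110011, payload 011 (3 bits).
Byte 2: 0xA4 = 10100100 (10xxxxxx ✓), payload 100100.
Byte 3: 0x8F = 10001111 (10xxxxxx ✓), payload 001111.
Byte 4: 0x9A = 10011010 (10xxxxxx ✓), payload 011010.
Concatenate: 011100100001111011010 = 0xE43DA (21 bits → U+E43DA).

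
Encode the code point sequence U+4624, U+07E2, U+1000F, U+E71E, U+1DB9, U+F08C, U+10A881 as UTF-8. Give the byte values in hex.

E4 98 A4 DF A2 F0 90 80 8F EE 9C 9E E1 B6 B9 EF 82 8C F4 8A A2 81

U+4624: 3-byte form → E4 98 A4.
U+07E2: 2-byte form → DF A2.
U+1000F: 4-byte form → F0 90 80 8F.
U+E71E: 3-byte form → EE 9C 9E.
U+1DB9: 3-byte form → E1 B6 B9.
U+F08C: 3-byte form → EF 82 8C.
U+10A881: 4-byte form → F4 8A A2 81.
Concatenated (22 bytes): E4 98 A4 DF A2 F0 90 80 8F EE 9C 9E E1 B6 B9 EF 82 8C F4 8A A2 81.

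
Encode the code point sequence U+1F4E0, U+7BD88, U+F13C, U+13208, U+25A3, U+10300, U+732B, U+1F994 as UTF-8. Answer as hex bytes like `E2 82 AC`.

U+1F4E0: 4-byte form → F0 9F 93 A0.
U+7BD88: 4-byte form → F1 BB B6 88.
U+F13C: 3-byte form → EF 84 BC.
U+13208: 4-byte form → F0 93 88 88.
U+25A3: 3-byte form → E2 96 A3.
U+10300: 4-byte form → F0 90 8C 80.
U+732B: 3-byte form → E7 8C AB.
U+1F994: 4-byte form → F0 9F A6 94.
Concatenated (29 bytes): F0 9F 93 A0 F1 BB B6 88 EF 84 BC F0 93 88 88 E2 96 A3 F0 90 8C 80 E7 8C AB F0 9F A6 94.

F0 9F 93 A0 F1 BB B6 88 EF 84 BC F0 93 88 88 E2 96 A3 F0 90 8C 80 E7 8C AB F0 9F A6 94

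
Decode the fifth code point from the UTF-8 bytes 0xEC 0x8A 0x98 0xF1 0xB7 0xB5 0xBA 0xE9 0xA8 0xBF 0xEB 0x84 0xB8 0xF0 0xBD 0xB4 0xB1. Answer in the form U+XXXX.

U+3DD31

Offset 0: leading byte 0xEC = 11101100 → 3-byte char #1 = EC 8A 98.
Offset 3: leading byte 0xF1 = 11110001 → 4-byte char #2 = F1 B7 B5 BA.
Offset 7: leading byte 0xE9 = 11101001 → 3-byte char #3 = E9 A8 BF.
Offset 10: leading byte 0xEB = 11101011 → 3-byte char #4 = EB 84 B8.
Offset 13: leading byte 0xF0 = 11110000 → 4-byte char #5 = F0 BD B4 B1.
Leading byte 0xF0 = 11110000 matches 11110xxx → 4-byte sequence.
Byte 1: 0xF0 = 11110000, payload 000 (3 bits).
Byte 2: 0xBD = 10111101 (10xxxxxx ✓), payload 111101.
Byte 3: 0xB4 = 10110100 (10xxxxxx ✓), payload 110100.
Byte 4: 0xB1 = 10110001 (10xxxxxx ✓), payload 110001.
Concatenate: 000111101110100110001 = 0x3DD31 (21 bits → U+3DD31).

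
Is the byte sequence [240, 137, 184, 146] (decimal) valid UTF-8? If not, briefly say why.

Leading byte 0xF0 = 11110000 → 4-byte form.
Continuation bytes all match 10xxxxxx. Payload decodes to 0x9E12.
But 0x9E12 < 0x10000, the minimum for a 4-byte sequence — this is an overlong encoding.

invalid (overlong encoding)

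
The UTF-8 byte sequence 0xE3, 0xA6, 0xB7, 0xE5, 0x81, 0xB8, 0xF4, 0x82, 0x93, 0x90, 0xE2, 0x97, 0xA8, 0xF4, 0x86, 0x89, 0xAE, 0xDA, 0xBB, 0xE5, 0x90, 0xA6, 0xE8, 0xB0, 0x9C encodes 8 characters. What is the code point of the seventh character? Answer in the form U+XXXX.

U+5426

Offset 0: leading byte 0xE3 = 11100011 → 3-byte char #1 = E3 A6 B7.
Offset 3: leading byte 0xE5 = 11100101 → 3-byte char #2 = E5 81 B8.
Offset 6: leading byte 0xF4 = 11110100 → 4-byte char #3 = F4 82 93 90.
Offset 10: leading byte 0xE2 = 11100010 → 3-byte char #4 = E2 97 A8.
Offset 13: leading byte 0xF4 = 11110100 → 4-byte char #5 = F4 86 89 AE.
Offset 17: leading byte 0xDA = 11011010 → 2-byte char #6 = DA BB.
Offset 19: leading byte 0xE5 = 11100101 → 3-byte char #7 = E5 90 A6.
Leading byte 0xE5 = 11100101 matches 1110xxxx → 3-byte sequence.
Byte 1: 0xE5 = 11100101, payload 0101 (4 bits).
Byte 2: 0x90 = 10010000 (10xxxxxx ✓), payload 010000.
Byte 3: 0xA6 = 10100110 (10xxxxxx ✓), payload 100110.
Concatenate: 0101010000100110 = 0x5426 (16 bits → U+5426).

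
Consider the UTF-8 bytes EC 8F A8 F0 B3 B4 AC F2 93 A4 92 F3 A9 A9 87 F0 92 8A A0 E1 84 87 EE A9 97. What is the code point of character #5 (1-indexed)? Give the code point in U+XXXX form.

U+122A0

Offset 0: leading byte 0xEC = 11101100 → 3-byte char #1 = EC 8F A8.
Offset 3: leading byte 0xF0 = 11110000 → 4-byte char #2 = F0 B3 B4 AC.
Offset 7: leading byte 0xF2 = 11110010 → 4-byte char #3 = F2 93 A4 92.
Offset 11: leading byte 0xF3 = 11110011 → 4-byte char #4 = F3 A9 A9 87.
Offset 15: leading byte 0xF0 = 11110000 → 4-byte char #5 = F0 92 8A A0.
Leading byte 0xF0 = 11110000 matches 11110xxx → 4-byte sequence.
Byte 1: 0xF0 = 11110000, payload 000 (3 bits).
Byte 2: 0x92 = 10010010 (10xxxxxx ✓), payload 010010.
Byte 3: 0x8A = 10001010 (10xxxxxx ✓), payload 001010.
Byte 4: 0xA0 = 10100000 (10xxxxxx ✓), payload 100000.
Concatenate: 000010010001010100000 = 0x122A0 (21 bits → U+122A0).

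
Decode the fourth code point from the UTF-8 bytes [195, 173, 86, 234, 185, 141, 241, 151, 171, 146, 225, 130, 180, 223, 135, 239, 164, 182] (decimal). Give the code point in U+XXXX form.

Offset 0: leading byte 0xC3 = 11000011 → 2-byte char #1 = C3 AD.
Offset 2: leading byte 0x56 = 01010110 → 1-byte char #2 = 56.
Offset 3: leading byte 0xEA = 11101010 → 3-byte char #3 = EA B9 8D.
Offset 6: leading byte 0xF1 = 11110001 → 4-byte char #4 = F1 97 AB 92.
Leading byte 0xF1 = 11110001 matches 11110xxx → 4-byte sequence.
Byte 1: 0xF1 = 11110001, payload 001 (3 bits).
Byte 2: 0x97 = 10010111 (10xxxxxx ✓), payload 010111.
Byte 3: 0xAB = 10101011 (10xxxxxx ✓), payload 101011.
Byte 4: 0x92 = 10010010 (10xxxxxx ✓), payload 010010.
Concatenate: 001010111101011010010 = 0x57AD2 (21 bits → U+57AD2).

U+57AD2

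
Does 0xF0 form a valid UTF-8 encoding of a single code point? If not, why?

invalid (sequence truncated)

Leading byte 0xF0 = 11110000 → 4-byte form, but only 1 byte is present.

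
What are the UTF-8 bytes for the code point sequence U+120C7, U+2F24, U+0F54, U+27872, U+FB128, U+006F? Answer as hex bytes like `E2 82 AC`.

U+120C7: 4-byte form → F0 92 83 87.
U+2F24: 3-byte form → E2 BC A4.
U+0F54: 3-byte form → E0 BD 94.
U+27872: 4-byte form → F0 A7 A1 B2.
U+FB128: 4-byte form → F3 BB 84 A8.
U+006F: 1-byte form → 6F.
Concatenated (19 bytes): F0 92 83 87 E2 BC A4 E0 BD 94 F0 A7 A1 B2 F3 BB 84 A8 6F.

F0 92 83 87 E2 BC A4 E0 BD 94 F0 A7 A1 B2 F3 BB 84 A8 6F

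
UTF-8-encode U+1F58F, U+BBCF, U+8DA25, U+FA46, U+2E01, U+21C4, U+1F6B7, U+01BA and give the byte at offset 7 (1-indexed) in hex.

0x8F

1-indexed offset 7 is 0-indexed offset 6.
U+1F58F → 4-byte form F0 9F 96 8F at offsets 0–3.
U+BBCF → 3-byte form EB AF 8F at offsets 4–6.
Offset 6 falls in char 2's range; it's byte 3 of EB AF 8F = 0x8F.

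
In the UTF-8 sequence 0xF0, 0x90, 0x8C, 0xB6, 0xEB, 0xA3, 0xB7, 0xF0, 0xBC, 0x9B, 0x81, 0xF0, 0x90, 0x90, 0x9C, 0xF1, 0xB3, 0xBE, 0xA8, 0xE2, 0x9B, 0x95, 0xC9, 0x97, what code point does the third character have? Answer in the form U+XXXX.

U+3C6C1

Offset 0: leading byte 0xF0 = 11110000 → 4-byte char #1 = F0 90 8C B6.
Offset 4: leading byte 0xEB = 11101011 → 3-byte char #2 = EB A3 B7.
Offset 7: leading byte 0xF0 = 11110000 → 4-byte char #3 = F0 BC 9B 81.
Leading byte 0xF0 = 11110000 matches 11110xxx → 4-byte sequence.
Byte 1: 0xF0 = 11110000, payload 000 (3 bits).
Byte 2: 0xBC = 10111100 (10xxxxxx ✓), payload 111100.
Byte 3: 0x9B = 10011011 (10xxxxxx ✓), payload 011011.
Byte 4: 0x81 = 10000001 (10xxxxxx ✓), payload 000001.
Concatenate: 000111100011011000001 = 0x3C6C1 (21 bits → U+3C6C1).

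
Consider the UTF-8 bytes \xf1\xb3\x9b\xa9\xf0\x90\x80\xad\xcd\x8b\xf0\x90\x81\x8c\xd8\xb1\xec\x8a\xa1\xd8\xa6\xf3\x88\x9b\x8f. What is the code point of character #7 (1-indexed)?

Offset 0: leading byte 0xF1 = 11110001 → 4-byte char #1 = F1 B3 9B A9.
Offset 4: leading byte 0xF0 = 11110000 → 4-byte char #2 = F0 90 80 AD.
Offset 8: leading byte 0xCD = 11001101 → 2-byte char #3 = CD 8B.
Offset 10: leading byte 0xF0 = 11110000 → 4-byte char #4 = F0 90 81 8C.
Offset 14: leading byte 0xD8 = 11011000 → 2-byte char #5 = D8 B1.
Offset 16: leading byte 0xEC = 11101100 → 3-byte char #6 = EC 8A A1.
Offset 19: leading byte 0xD8 = 11011000 → 2-byte char #7 = D8 A6.
Leading byte 0xD8 = 11011000 matches 110xxxxx → 2-byte sequence.
Byte 1: 0xD8 = 11011000, payload 11000 (5 bits).
Byte 2: 0xA6 = 10100110 (10xxxxxx ✓), payload 100110.
Concatenate: 11000100110 = 0x626 (11 bits → U+0626).

U+0626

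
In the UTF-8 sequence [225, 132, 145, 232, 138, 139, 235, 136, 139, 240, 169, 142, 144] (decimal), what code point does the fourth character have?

U+29390

Offset 0: leading byte 0xE1 = 11100001 → 3-byte char #1 = E1 84 91.
Offset 3: leading byte 0xE8 = 11101000 → 3-byte char #2 = E8 8A 8B.
Offset 6: leading byte 0xEB = 11101011 → 3-byte char #3 = EB 88 8B.
Offset 9: leading byte 0xF0 = 11110000 → 4-byte char #4 = F0 A9 8E 90.
Leading byte 0xF0 = 11110000 matches 11110xxx → 4-byte sequence.
Byte 1: 0xF0 = 11110000, payload 000 (3 bits).
Byte 2: 0xA9 = 10101001 (10xxxxxx ✓), payload 101001.
Byte 3: 0x8E = 10001110 (10xxxxxx ✓), payload 001110.
Byte 4: 0x90 = 10010000 (10xxxxxx ✓), payload 010000.
Concatenate: 000101001001110010000 = 0x29390 (21 bits → U+29390).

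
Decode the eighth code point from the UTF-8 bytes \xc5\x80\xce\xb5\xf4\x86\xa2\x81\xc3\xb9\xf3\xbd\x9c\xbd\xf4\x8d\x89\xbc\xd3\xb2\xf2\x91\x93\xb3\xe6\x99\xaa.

Offset 0: leading byte 0xC5 = 11000101 → 2-byte char #1 = C5 80.
Offset 2: leading byte 0xCE = 11001110 → 2-byte char #2 = CE B5.
Offset 4: leading byte 0xF4 = 11110100 → 4-byte char #3 = F4 86 A2 81.
Offset 8: leading byte 0xC3 = 11000011 → 2-byte char #4 = C3 B9.
Offset 10: leading byte 0xF3 = 11110011 → 4-byte char #5 = F3 BD 9C BD.
Offset 14: leading byte 0xF4 = 11110100 → 4-byte char #6 = F4 8D 89 BC.
Offset 18: leading byte 0xD3 = 11010011 → 2-byte char #7 = D3 B2.
Offset 20: leading byte 0xF2 = 11110010 → 4-byte char #8 = F2 91 93 B3.
Leading byte 0xF2 = 11110010 matches 11110xxx → 4-byte sequence.
Byte 1: 0xF2 = 11110010, payload 010 (3 bits).
Byte 2: 0x91 = 10010001 (10xxxxxx ✓), payload 010001.
Byte 3: 0x93 = 10010011 (10xxxxxx ✓), payload 010011.
Byte 4: 0xB3 = 10110011 (10xxxxxx ✓), payload 110011.
Concatenate: 010010001010011110011 = 0x914F3 (21 bits → U+914F3).

U+914F3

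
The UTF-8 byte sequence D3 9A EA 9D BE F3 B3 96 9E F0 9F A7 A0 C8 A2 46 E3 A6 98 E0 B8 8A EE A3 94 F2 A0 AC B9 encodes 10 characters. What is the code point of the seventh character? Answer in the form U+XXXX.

U+3998

Offset 0: leading byte 0xD3 = 11010011 → 2-byte char #1 = D3 9A.
Offset 2: leading byte 0xEA = 11101010 → 3-byte char #2 = EA 9D BE.
Offset 5: leading byte 0xF3 = 11110011 → 4-byte char #3 = F3 B3 96 9E.
Offset 9: leading byte 0xF0 = 11110000 → 4-byte char #4 = F0 9F A7 A0.
Offset 13: leading byte 0xC8 = 11001000 → 2-byte char #5 = C8 A2.
Offset 15: leading byte 0x46 = 01000110 → 1-byte char #6 = 46.
Offset 16: leading byte 0xE3 = 11100011 → 3-byte char #7 = E3 A6 98.
Leading byte 0xE3 = 11100011 matches 1110xxxx → 3-byte sequence.
Byte 1: 0xE3 = 11100011, payload 0011 (4 bits).
Byte 2: 0xA6 = 10100110 (10xxxxxx ✓), payload 100110.
Byte 3: 0x98 = 10011000 (10xxxxxx ✓), payload 011000.
Concatenate: 0011100110011000 = 0x3998 (16 bits → U+3998).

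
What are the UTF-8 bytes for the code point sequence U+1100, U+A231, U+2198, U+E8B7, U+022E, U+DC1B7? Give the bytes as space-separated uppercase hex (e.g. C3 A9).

E1 84 80 EA 88 B1 E2 86 98 EE A2 B7 C8 AE F3 9C 86 B7

U+1100: 3-byte form → E1 84 80.
U+A231: 3-byte form → EA 88 B1.
U+2198: 3-byte form → E2 86 98.
U+E8B7: 3-byte form → EE A2 B7.
U+022E: 2-byte form → C8 AE.
U+DC1B7: 4-byte form → F3 9C 86 B7.
Concatenated (18 bytes): E1 84 80 EA 88 B1 E2 86 98 EE A2 B7 C8 AE F3 9C 86 B7.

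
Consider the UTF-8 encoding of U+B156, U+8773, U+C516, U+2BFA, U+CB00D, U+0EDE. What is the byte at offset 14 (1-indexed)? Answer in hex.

0x8B

1-indexed offset 14 is 0-indexed offset 13.
U+B156 → 3-byte form EB 85 96 at offsets 0–2.
U+8773 → 3-byte form E8 9D B3 at offsets 3–5.
U+C516 → 3-byte form EC 94 96 at offsets 6–8.
U+2BFA → 3-byte form E2 AF BA at offsets 9–11.
U+CB00D → 4-byte form F3 8B 80 8D at offsets 12–15.
Offset 13 falls in char 5's range; it's byte 2 of F3 8B 80 8D = 0x8B.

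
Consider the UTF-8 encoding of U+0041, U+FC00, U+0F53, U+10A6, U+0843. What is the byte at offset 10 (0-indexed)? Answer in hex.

U+0041 → 1-byte form 41 at offsets 0–0.
U+FC00 → 3-byte form EF B0 80 at offsets 1–3.
U+0F53 → 3-byte form E0 BD 93 at offsets 4–6.
U+10A6 → 3-byte form E1 82 A6 at offsets 7–9.
U+0843 → 3-byte form E0 A1 83 at offsets 10–12.
Offset 10 falls in char 5's range; it's byte 1 of E0 A1 83 = 0xE0.

0xE0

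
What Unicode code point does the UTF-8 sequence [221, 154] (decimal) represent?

Leading byte 0xDD = 11011101 matches 110xxxxx → 2-byte sequence.
Byte 1: 0xDD = 11011101, payload 11101 (5 bits).
Byte 2: 0x9A = 10011010 (10xxxxxx ✓), payload 011010.
Concatenate: 11101011010 = 0x75A (11 bits → U+075A).

U+075A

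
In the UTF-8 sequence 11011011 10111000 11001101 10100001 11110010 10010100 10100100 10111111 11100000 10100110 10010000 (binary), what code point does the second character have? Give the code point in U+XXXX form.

U+0361

Offset 0: leading byte 0xDB = 11011011 → 2-byte char #1 = DB B8.
Offset 2: leading byte 0xCD = 11001101 → 2-byte char #2 = CD A1.
Leading byte 0xCD = 11001101 matches 110xxxxx → 2-byte sequence.
Byte 1: 0xCD = 11001101, payload 01101 (5 bits).
Byte 2: 0xA1 = 10100001 (10xxxxxx ✓), payload 100001.
Concatenate: 01101100001 = 0x361 (11 bits → U+0361).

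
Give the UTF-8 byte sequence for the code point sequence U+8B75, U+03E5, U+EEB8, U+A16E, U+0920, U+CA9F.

E8 AD B5 CF A5 EE BA B8 EA 85 AE E0 A4 A0 EC AA 9F

U+8B75: 3-byte form → E8 AD B5.
U+03E5: 2-byte form → CF A5.
U+EEB8: 3-byte form → EE BA B8.
U+A16E: 3-byte form → EA 85 AE.
U+0920: 3-byte form → E0 A4 A0.
U+CA9F: 3-byte form → EC AA 9F.
Concatenated (17 bytes): E8 AD B5 CF A5 EE BA B8 EA 85 AE E0 A4 A0 EC AA 9F.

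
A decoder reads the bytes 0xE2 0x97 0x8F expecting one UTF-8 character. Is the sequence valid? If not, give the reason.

valid

Leading byte 0xE2 = 11100010 → 3-byte form.
Continuation bytes 0x97=10010111, 0x8F=10001111 all match 10xxxxxx.
Decoded value 0x25CF is ≥ 0x800 (shortest form) and not a surrogate.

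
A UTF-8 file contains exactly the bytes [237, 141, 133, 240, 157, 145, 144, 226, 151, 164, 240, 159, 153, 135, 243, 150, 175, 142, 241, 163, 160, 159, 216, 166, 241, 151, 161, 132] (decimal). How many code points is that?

8

Byte at offset 0: 0xED = 11101101 → 3-byte char (#1). Advance 3.
Byte at offset 3: 0xF0 = 11110000 → 4-byte char (#2). Advance 4.
Byte at offset 7: 0xE2 = 11100010 → 3-byte char (#3). Advance 3.
Byte at offset 10: 0xF0 = 11110000 → 4-byte char (#4). Advance 4.
Byte at offset 14: 0xF3 = 11110011 → 4-byte char (#5). Advance 4.
Byte at offset 18: 0xF1 = 11110001 → 4-byte char (#6). Advance 4.
Byte at offset 22: 0xD8 = 11011000 → 2-byte char (#7). Advance 2.
Byte at offset 24: 0xF1 = 11110001 → 4-byte char (#8). Advance 4.
Reached end at offset 28 after 8 code points.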